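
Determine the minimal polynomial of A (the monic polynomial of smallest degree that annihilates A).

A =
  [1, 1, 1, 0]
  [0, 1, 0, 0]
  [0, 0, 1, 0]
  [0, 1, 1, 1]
x^2 - 2*x + 1

The characteristic polynomial is χ_A(x) = (x - 1)^4, so the eigenvalues are known. The minimal polynomial is
  m_A(x) = Π_λ (x − λ)^{k_λ}
where k_λ is the size of the *largest* Jordan block for λ (equivalently, the smallest k with (A − λI)^k v = 0 for every generalised eigenvector v of λ).

  λ = 1: largest Jordan block has size 2, contributing (x − 1)^2

So m_A(x) = (x - 1)^2 = x^2 - 2*x + 1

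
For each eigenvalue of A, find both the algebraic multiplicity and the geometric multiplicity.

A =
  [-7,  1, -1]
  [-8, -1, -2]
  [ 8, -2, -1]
λ = -3: alg = 3, geom = 2

Step 1 — factor the characteristic polynomial to read off the algebraic multiplicities:
  χ_A(x) = (x + 3)^3

Step 2 — compute geometric multiplicities via the rank-nullity identity g(λ) = n − rank(A − λI):
  rank(A − (-3)·I) = 1, so dim ker(A − (-3)·I) = n − 1 = 2

Summary:
  λ = -3: algebraic multiplicity = 3, geometric multiplicity = 2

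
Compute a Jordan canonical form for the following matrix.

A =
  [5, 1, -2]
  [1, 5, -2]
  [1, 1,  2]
J_2(4) ⊕ J_1(4)

The characteristic polynomial is
  det(x·I − A) = x^3 - 12*x^2 + 48*x - 64 = (x - 4)^3

Eigenvalues and multiplicities (the geometric multiplicity of λ is n − rank(A − λI), which equals the number of Jordan blocks for λ):
  λ = 4: algebraic multiplicity = 3, geometric multiplicity = 2

Determining the block sizes for each eigenvalue:
  λ = 4: 2 blocks summing to 3 forces exactly one block of size 2 and the rest size 1 → block sizes [2, 1]

Assembling the blocks gives a Jordan form
J =
  [4, 1, 0]
  [0, 4, 0]
  [0, 0, 4]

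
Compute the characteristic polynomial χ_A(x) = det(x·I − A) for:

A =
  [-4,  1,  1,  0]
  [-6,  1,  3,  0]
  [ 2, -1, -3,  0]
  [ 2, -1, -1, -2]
x^4 + 8*x^3 + 24*x^2 + 32*x + 16

Expanding det(x·I − A) (e.g. by cofactor expansion or by noting that A is similar to its Jordan form J, which has the same characteristic polynomial as A) gives
  χ_A(x) = x^4 + 8*x^3 + 24*x^2 + 32*x + 16
which factors as (x + 2)^4. The eigenvalues (with algebraic multiplicities) are λ = -2 with multiplicity 4.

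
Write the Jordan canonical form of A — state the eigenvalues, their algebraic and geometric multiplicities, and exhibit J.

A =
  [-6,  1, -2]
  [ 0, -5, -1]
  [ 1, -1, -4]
J_3(-5)

The characteristic polynomial is
  det(x·I − A) = x^3 + 15*x^2 + 75*x + 125 = (x + 5)^3

Eigenvalues and multiplicities (the geometric multiplicity of λ is n − rank(A − λI), which equals the number of Jordan blocks for λ):
  λ = -5: algebraic multiplicity = 3, geometric multiplicity = 1

Determining the block sizes for each eigenvalue:
  λ = -5: one block (gm = 1), so the single block has size am = 3 → block sizes [3]

Assembling the blocks gives a Jordan form
J =
  [-5,  1,  0]
  [ 0, -5,  1]
  [ 0,  0, -5]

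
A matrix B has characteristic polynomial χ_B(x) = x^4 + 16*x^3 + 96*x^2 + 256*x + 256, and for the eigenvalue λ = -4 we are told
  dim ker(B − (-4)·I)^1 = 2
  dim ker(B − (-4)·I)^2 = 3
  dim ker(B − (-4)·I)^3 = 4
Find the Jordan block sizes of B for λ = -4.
Block sizes for λ = -4: [3, 1]

From the dimensions of kernels of powers, the number of Jordan blocks of size at least j is d_j − d_{j−1} where d_j = dim ker(N^j) (with d_0 = 0). Computing the differences gives [2, 1, 1].
The number of blocks of size exactly k is (#blocks of size ≥ k) − (#blocks of size ≥ k + 1), so the partition is: 1 block(s) of size 1, 1 block(s) of size 3.
In nonincreasing order the block sizes are [3, 1].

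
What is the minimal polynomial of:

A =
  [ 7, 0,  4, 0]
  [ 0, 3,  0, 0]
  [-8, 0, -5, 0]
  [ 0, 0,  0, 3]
x^2 - 2*x - 3

The characteristic polynomial is χ_A(x) = (x - 3)^3*(x + 1), so the eigenvalues are known. The minimal polynomial is
  m_A(x) = Π_λ (x − λ)^{k_λ}
where k_λ is the size of the *largest* Jordan block for λ (equivalently, the smallest k with (A − λI)^k v = 0 for every generalised eigenvector v of λ).

  λ = -1: largest Jordan block has size 1, contributing (x + 1)
  λ = 3: largest Jordan block has size 1, contributing (x − 3)

So m_A(x) = (x - 3)*(x + 1) = x^2 - 2*x - 3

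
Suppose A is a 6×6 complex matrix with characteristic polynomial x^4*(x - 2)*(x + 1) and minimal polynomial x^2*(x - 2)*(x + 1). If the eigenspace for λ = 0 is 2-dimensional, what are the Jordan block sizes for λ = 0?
Block sizes for λ = 0: [2, 2]

Step 1 — from the characteristic polynomial, algebraic multiplicity of λ = 0 is 4. From dim ker(A − (0)·I) = 2, there are exactly 2 Jordan blocks for λ = 0.
Step 2 — from the minimal polynomial, the factor (x − 0)^2 tells us the largest block for λ = 0 has size 2.
Step 3 — with total size 4, 2 blocks, and largest block 2, the block sizes (in nonincreasing order) are [2, 2].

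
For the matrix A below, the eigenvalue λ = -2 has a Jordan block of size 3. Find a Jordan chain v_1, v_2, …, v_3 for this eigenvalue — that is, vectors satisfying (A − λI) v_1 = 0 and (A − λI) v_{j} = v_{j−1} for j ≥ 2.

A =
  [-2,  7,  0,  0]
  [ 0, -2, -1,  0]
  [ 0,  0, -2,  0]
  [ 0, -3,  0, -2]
A Jordan chain for λ = -2 of length 3:
v_1 = (-7, 0, 0, 3)ᵀ
v_2 = (0, -1, 0, 0)ᵀ
v_3 = (0, 0, 1, 0)ᵀ

Let N = A − (-2)·I. We want v_3 with N^3 v_3 = 0 but N^2 v_3 ≠ 0; then v_{j-1} := N · v_j for j = 3, …, 2.

Pick v_3 = (0, 0, 1, 0)ᵀ.
Then v_2 = N · v_3 = (0, -1, 0, 0)ᵀ.
Then v_1 = N · v_2 = (-7, 0, 0, 3)ᵀ.

Sanity check: (A − (-2)·I) v_1 = (0, 0, 0, 0)ᵀ = 0. ✓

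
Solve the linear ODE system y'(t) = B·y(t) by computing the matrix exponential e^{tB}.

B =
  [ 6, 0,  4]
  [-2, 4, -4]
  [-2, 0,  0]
e^{tB} =
  [2*exp(4*t) - exp(2*t), 0, 2*exp(4*t) - 2*exp(2*t)]
  [-exp(4*t) + exp(2*t), exp(4*t), -2*exp(4*t) + 2*exp(2*t)]
  [-exp(4*t) + exp(2*t), 0, -exp(4*t) + 2*exp(2*t)]

Strategy: write B = P · J · P⁻¹ where J is a Jordan canonical form, so e^{tB} = P · e^{tJ} · P⁻¹, and e^{tJ} can be computed block-by-block.

B has Jordan form
J =
  [2, 0, 0]
  [0, 4, 0]
  [0, 0, 4]
(up to reordering of blocks).

Per-block formulas:
  For a 1×1 block at λ = 2: exp(t · [2]) = [e^(2t)].
  For a 1×1 block at λ = 4: exp(t · [4]) = [e^(4t)].

After assembling e^{tJ} and conjugating by P, we get:

e^{tB} =
  [2*exp(4*t) - exp(2*t), 0, 2*exp(4*t) - 2*exp(2*t)]
  [-exp(4*t) + exp(2*t), exp(4*t), -2*exp(4*t) + 2*exp(2*t)]
  [-exp(4*t) + exp(2*t), 0, -exp(4*t) + 2*exp(2*t)]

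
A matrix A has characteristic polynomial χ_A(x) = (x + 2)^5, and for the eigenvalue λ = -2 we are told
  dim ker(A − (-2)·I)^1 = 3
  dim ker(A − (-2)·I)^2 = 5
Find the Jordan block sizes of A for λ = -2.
Block sizes for λ = -2: [2, 2, 1]

From the dimensions of kernels of powers, the number of Jordan blocks of size at least j is d_j − d_{j−1} where d_j = dim ker(N^j) (with d_0 = 0). Computing the differences gives [3, 2].
The number of blocks of size exactly k is (#blocks of size ≥ k) − (#blocks of size ≥ k + 1), so the partition is: 1 block(s) of size 1, 2 block(s) of size 2.
In nonincreasing order the block sizes are [2, 2, 1].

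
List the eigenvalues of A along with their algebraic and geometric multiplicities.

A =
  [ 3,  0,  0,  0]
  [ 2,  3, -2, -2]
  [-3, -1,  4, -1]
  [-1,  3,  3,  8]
λ = 3: alg = 1, geom = 1; λ = 5: alg = 3, geom = 2

Step 1 — factor the characteristic polynomial to read off the algebraic multiplicities:
  χ_A(x) = (x - 5)^3*(x - 3)

Step 2 — compute geometric multiplicities via the rank-nullity identity g(λ) = n − rank(A − λI):
  rank(A − (3)·I) = 3, so dim ker(A − (3)·I) = n − 3 = 1
  rank(A − (5)·I) = 2, so dim ker(A − (5)·I) = n − 2 = 2

Summary:
  λ = 3: algebraic multiplicity = 1, geometric multiplicity = 1
  λ = 5: algebraic multiplicity = 3, geometric multiplicity = 2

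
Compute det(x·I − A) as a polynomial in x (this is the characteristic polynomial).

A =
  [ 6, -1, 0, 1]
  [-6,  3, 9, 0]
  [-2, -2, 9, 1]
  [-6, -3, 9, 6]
x^4 - 24*x^3 + 216*x^2 - 864*x + 1296

Expanding det(x·I − A) (e.g. by cofactor expansion or by noting that A is similar to its Jordan form J, which has the same characteristic polynomial as A) gives
  χ_A(x) = x^4 - 24*x^3 + 216*x^2 - 864*x + 1296
which factors as (x - 6)^4. The eigenvalues (with algebraic multiplicities) are λ = 6 with multiplicity 4.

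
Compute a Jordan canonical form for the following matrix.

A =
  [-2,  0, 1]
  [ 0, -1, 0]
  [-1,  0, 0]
J_2(-1) ⊕ J_1(-1)

The characteristic polynomial is
  det(x·I − A) = x^3 + 3*x^2 + 3*x + 1 = (x + 1)^3

Eigenvalues and multiplicities (the geometric multiplicity of λ is n − rank(A − λI), which equals the number of Jordan blocks for λ):
  λ = -1: algebraic multiplicity = 3, geometric multiplicity = 2

Determining the block sizes for each eigenvalue:
  λ = -1: 2 blocks summing to 3 forces exactly one block of size 2 and the rest size 1 → block sizes [2, 1]

Assembling the blocks gives a Jordan form
J =
  [-1,  1,  0]
  [ 0, -1,  0]
  [ 0,  0, -1]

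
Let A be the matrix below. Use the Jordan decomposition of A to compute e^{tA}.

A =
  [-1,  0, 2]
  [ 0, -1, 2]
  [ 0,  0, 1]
e^{tA} =
  [exp(-t), 0, exp(t) - exp(-t)]
  [0, exp(-t), exp(t) - exp(-t)]
  [0, 0, exp(t)]

Strategy: write A = P · J · P⁻¹ where J is a Jordan canonical form, so e^{tA} = P · e^{tJ} · P⁻¹, and e^{tJ} can be computed block-by-block.

A has Jordan form
J =
  [-1,  0, 0]
  [ 0, -1, 0]
  [ 0,  0, 1]
(up to reordering of blocks).

Per-block formulas:
  For a 1×1 block at λ = 1: exp(t · [1]) = [e^(1t)].
  For a 1×1 block at λ = -1: exp(t · [-1]) = [e^(-1t)].

After assembling e^{tJ} and conjugating by P, we get:

e^{tA} =
  [exp(-t), 0, exp(t) - exp(-t)]
  [0, exp(-t), exp(t) - exp(-t)]
  [0, 0, exp(t)]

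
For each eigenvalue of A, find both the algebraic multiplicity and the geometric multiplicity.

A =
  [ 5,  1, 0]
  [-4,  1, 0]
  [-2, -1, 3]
λ = 3: alg = 3, geom = 2

Step 1 — factor the characteristic polynomial to read off the algebraic multiplicities:
  χ_A(x) = (x - 3)^3

Step 2 — compute geometric multiplicities via the rank-nullity identity g(λ) = n − rank(A − λI):
  rank(A − (3)·I) = 1, so dim ker(A − (3)·I) = n − 1 = 2

Summary:
  λ = 3: algebraic multiplicity = 3, geometric multiplicity = 2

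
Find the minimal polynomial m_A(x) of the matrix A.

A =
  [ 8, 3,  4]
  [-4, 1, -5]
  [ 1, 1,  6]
x^3 - 15*x^2 + 75*x - 125

The characteristic polynomial is χ_A(x) = (x - 5)^3, so the eigenvalues are known. The minimal polynomial is
  m_A(x) = Π_λ (x − λ)^{k_λ}
where k_λ is the size of the *largest* Jordan block for λ (equivalently, the smallest k with (A − λI)^k v = 0 for every generalised eigenvector v of λ).

  λ = 5: largest Jordan block has size 3, contributing (x − 5)^3

So m_A(x) = (x - 5)^3 = x^3 - 15*x^2 + 75*x - 125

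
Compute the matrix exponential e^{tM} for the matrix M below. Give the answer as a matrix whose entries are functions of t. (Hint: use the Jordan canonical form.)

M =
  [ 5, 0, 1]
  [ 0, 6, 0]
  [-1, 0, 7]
e^{tM} =
  [-t*exp(6*t) + exp(6*t), 0, t*exp(6*t)]
  [0, exp(6*t), 0]
  [-t*exp(6*t), 0, t*exp(6*t) + exp(6*t)]

Strategy: write M = P · J · P⁻¹ where J is a Jordan canonical form, so e^{tM} = P · e^{tJ} · P⁻¹, and e^{tJ} can be computed block-by-block.

M has Jordan form
J =
  [6, 1, 0]
  [0, 6, 0]
  [0, 0, 6]
(up to reordering of blocks).

Per-block formulas:
  For a 2×2 Jordan block J_2(6): exp(t · J_2(6)) = e^(6t)·(I + t·N), where N is the 2×2 nilpotent shift.
  For a 1×1 block at λ = 6: exp(t · [6]) = [e^(6t)].

After assembling e^{tJ} and conjugating by P, we get:

e^{tM} =
  [-t*exp(6*t) + exp(6*t), 0, t*exp(6*t)]
  [0, exp(6*t), 0]
  [-t*exp(6*t), 0, t*exp(6*t) + exp(6*t)]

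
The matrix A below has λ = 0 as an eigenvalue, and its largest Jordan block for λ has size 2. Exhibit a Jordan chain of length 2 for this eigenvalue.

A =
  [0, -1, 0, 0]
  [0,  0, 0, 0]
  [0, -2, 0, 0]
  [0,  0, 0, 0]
A Jordan chain for λ = 0 of length 2:
v_1 = (-1, 0, -2, 0)ᵀ
v_2 = (0, 1, 0, 0)ᵀ

Let N = A − (0)·I. We want v_2 with N^2 v_2 = 0 but N^1 v_2 ≠ 0; then v_{j-1} := N · v_j for j = 2, …, 2.

Pick v_2 = (0, 1, 0, 0)ᵀ.
Then v_1 = N · v_2 = (-1, 0, -2, 0)ᵀ.

Sanity check: (A − (0)·I) v_1 = (0, 0, 0, 0)ᵀ = 0. ✓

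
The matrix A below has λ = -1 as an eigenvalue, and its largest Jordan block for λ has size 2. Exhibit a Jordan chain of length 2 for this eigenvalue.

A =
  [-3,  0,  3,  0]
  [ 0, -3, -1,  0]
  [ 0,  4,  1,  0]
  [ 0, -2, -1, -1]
A Jordan chain for λ = -1 of length 2:
v_1 = (-6, 2, -4, 2)ᵀ
v_2 = (3, -1, 0, 0)ᵀ

Let N = A − (-1)·I. We want v_2 with N^2 v_2 = 0 but N^1 v_2 ≠ 0; then v_{j-1} := N · v_j for j = 2, …, 2.

Pick v_2 = (3, -1, 0, 0)ᵀ.
Then v_1 = N · v_2 = (-6, 2, -4, 2)ᵀ.

Sanity check: (A − (-1)·I) v_1 = (0, 0, 0, 0)ᵀ = 0. ✓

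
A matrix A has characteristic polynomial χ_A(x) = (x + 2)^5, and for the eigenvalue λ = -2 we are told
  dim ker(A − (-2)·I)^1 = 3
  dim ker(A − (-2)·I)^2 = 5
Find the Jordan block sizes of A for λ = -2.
Block sizes for λ = -2: [2, 2, 1]

From the dimensions of kernels of powers, the number of Jordan blocks of size at least j is d_j − d_{j−1} where d_j = dim ker(N^j) (with d_0 = 0). Computing the differences gives [3, 2].
The number of blocks of size exactly k is (#blocks of size ≥ k) − (#blocks of size ≥ k + 1), so the partition is: 1 block(s) of size 1, 2 block(s) of size 2.
In nonincreasing order the block sizes are [2, 2, 1].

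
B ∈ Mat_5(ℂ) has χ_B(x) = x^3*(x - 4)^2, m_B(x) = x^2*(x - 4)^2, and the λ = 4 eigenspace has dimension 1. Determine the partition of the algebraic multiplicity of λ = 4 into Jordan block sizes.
Block sizes for λ = 4: [2]

Step 1 — from the characteristic polynomial, algebraic multiplicity of λ = 4 is 2. From dim ker(B − (4)·I) = 1, there are exactly 1 Jordan blocks for λ = 4.
Step 2 — from the minimal polynomial, the factor (x − 4)^2 tells us the largest block for λ = 4 has size 2.
Step 3 — with total size 2, 1 blocks, and largest block 2, the block sizes (in nonincreasing order) are [2].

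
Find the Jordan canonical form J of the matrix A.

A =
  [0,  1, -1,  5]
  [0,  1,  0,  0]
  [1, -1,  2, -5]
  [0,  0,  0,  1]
J_2(1) ⊕ J_1(1) ⊕ J_1(1)

The characteristic polynomial is
  det(x·I − A) = x^4 - 4*x^3 + 6*x^2 - 4*x + 1 = (x - 1)^4

Eigenvalues and multiplicities (the geometric multiplicity of λ is n − rank(A − λI), which equals the number of Jordan blocks for λ):
  λ = 1: algebraic multiplicity = 4, geometric multiplicity = 3

Determining the block sizes for each eigenvalue:
  λ = 1: 3 blocks summing to 4 forces exactly one block of size 2 and the rest size 1 → block sizes [2, 1, 1]

Assembling the blocks gives a Jordan form
J =
  [1, 1, 0, 0]
  [0, 1, 0, 0]
  [0, 0, 1, 0]
  [0, 0, 0, 1]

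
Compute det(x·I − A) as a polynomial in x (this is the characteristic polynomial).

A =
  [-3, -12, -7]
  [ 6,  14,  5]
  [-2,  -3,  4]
x^3 - 15*x^2 + 75*x - 125

Expanding det(x·I − A) (e.g. by cofactor expansion or by noting that A is similar to its Jordan form J, which has the same characteristic polynomial as A) gives
  χ_A(x) = x^3 - 15*x^2 + 75*x - 125
which factors as (x - 5)^3. The eigenvalues (with algebraic multiplicities) are λ = 5 with multiplicity 3.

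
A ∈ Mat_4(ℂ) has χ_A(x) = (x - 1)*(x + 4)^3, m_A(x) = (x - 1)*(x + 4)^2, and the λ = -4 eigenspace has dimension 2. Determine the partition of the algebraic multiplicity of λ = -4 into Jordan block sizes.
Block sizes for λ = -4: [2, 1]

Step 1 — from the characteristic polynomial, algebraic multiplicity of λ = -4 is 3. From dim ker(A − (-4)·I) = 2, there are exactly 2 Jordan blocks for λ = -4.
Step 2 — from the minimal polynomial, the factor (x + 4)^2 tells us the largest block for λ = -4 has size 2.
Step 3 — with total size 3, 2 blocks, and largest block 2, the block sizes (in nonincreasing order) are [2, 1].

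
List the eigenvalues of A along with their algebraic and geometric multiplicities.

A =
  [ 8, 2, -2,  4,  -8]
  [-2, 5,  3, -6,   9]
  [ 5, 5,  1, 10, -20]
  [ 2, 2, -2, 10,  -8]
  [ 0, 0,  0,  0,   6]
λ = 6: alg = 5, geom = 3

Step 1 — factor the characteristic polynomial to read off the algebraic multiplicities:
  χ_A(x) = (x - 6)^5

Step 2 — compute geometric multiplicities via the rank-nullity identity g(λ) = n − rank(A − λI):
  rank(A − (6)·I) = 2, so dim ker(A − (6)·I) = n − 2 = 3

Summary:
  λ = 6: algebraic multiplicity = 5, geometric multiplicity = 3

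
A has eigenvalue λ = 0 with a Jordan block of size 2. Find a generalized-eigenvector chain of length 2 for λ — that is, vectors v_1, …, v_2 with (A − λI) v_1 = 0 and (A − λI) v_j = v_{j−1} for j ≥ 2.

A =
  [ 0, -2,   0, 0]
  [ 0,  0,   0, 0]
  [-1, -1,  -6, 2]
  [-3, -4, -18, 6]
A Jordan chain for λ = 0 of length 2:
v_1 = (0, 0, -1, -3)ᵀ
v_2 = (1, 0, 0, 0)ᵀ

Let N = A − (0)·I. We want v_2 with N^2 v_2 = 0 but N^1 v_2 ≠ 0; then v_{j-1} := N · v_j for j = 2, …, 2.

Pick v_2 = (1, 0, 0, 0)ᵀ.
Then v_1 = N · v_2 = (0, 0, -1, -3)ᵀ.

Sanity check: (A − (0)·I) v_1 = (0, 0, 0, 0)ᵀ = 0. ✓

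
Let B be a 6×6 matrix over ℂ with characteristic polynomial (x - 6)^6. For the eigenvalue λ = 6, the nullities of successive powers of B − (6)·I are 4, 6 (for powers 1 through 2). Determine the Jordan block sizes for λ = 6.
Block sizes for λ = 6: [2, 2, 1, 1]

From the dimensions of kernels of powers, the number of Jordan blocks of size at least j is d_j − d_{j−1} where d_j = dim ker(N^j) (with d_0 = 0). Computing the differences gives [4, 2].
The number of blocks of size exactly k is (#blocks of size ≥ k) − (#blocks of size ≥ k + 1), so the partition is: 2 block(s) of size 1, 2 block(s) of size 2.
In nonincreasing order the block sizes are [2, 2, 1, 1].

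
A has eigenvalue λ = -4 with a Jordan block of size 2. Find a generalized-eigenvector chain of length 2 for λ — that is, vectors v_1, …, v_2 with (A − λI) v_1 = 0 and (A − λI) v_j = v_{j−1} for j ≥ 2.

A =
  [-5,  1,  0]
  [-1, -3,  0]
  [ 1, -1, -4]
A Jordan chain for λ = -4 of length 2:
v_1 = (-1, -1, 1)ᵀ
v_2 = (1, 0, 0)ᵀ

Let N = A − (-4)·I. We want v_2 with N^2 v_2 = 0 but N^1 v_2 ≠ 0; then v_{j-1} := N · v_j for j = 2, …, 2.

Pick v_2 = (1, 0, 0)ᵀ.
Then v_1 = N · v_2 = (-1, -1, 1)ᵀ.

Sanity check: (A − (-4)·I) v_1 = (0, 0, 0)ᵀ = 0. ✓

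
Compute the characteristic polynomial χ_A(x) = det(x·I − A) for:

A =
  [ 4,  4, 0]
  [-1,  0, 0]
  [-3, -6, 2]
x^3 - 6*x^2 + 12*x - 8

Expanding det(x·I − A) (e.g. by cofactor expansion or by noting that A is similar to its Jordan form J, which has the same characteristic polynomial as A) gives
  χ_A(x) = x^3 - 6*x^2 + 12*x - 8
which factors as (x - 2)^3. The eigenvalues (with algebraic multiplicities) are λ = 2 with multiplicity 3.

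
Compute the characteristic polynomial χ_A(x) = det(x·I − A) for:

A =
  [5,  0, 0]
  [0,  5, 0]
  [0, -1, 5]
x^3 - 15*x^2 + 75*x - 125

Expanding det(x·I − A) (e.g. by cofactor expansion or by noting that A is similar to its Jordan form J, which has the same characteristic polynomial as A) gives
  χ_A(x) = x^3 - 15*x^2 + 75*x - 125
which factors as (x - 5)^3. The eigenvalues (with algebraic multiplicities) are λ = 5 with multiplicity 3.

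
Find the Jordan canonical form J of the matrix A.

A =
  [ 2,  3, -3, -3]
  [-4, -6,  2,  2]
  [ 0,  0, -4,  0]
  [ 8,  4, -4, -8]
J_2(-4) ⊕ J_1(-4) ⊕ J_1(-4)

The characteristic polynomial is
  det(x·I − A) = x^4 + 16*x^3 + 96*x^2 + 256*x + 256 = (x + 4)^4

Eigenvalues and multiplicities (the geometric multiplicity of λ is n − rank(A − λI), which equals the number of Jordan blocks for λ):
  λ = -4: algebraic multiplicity = 4, geometric multiplicity = 3

Determining the block sizes for each eigenvalue:
  λ = -4: 3 blocks summing to 4 forces exactly one block of size 2 and the rest size 1 → block sizes [2, 1, 1]

Assembling the blocks gives a Jordan form
J =
  [-4,  1,  0,  0]
  [ 0, -4,  0,  0]
  [ 0,  0, -4,  0]
  [ 0,  0,  0, -4]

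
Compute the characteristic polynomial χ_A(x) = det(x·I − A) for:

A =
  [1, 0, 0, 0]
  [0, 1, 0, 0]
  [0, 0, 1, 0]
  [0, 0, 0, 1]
x^4 - 4*x^3 + 6*x^2 - 4*x + 1

Expanding det(x·I − A) (e.g. by cofactor expansion or by noting that A is similar to its Jordan form J, which has the same characteristic polynomial as A) gives
  χ_A(x) = x^4 - 4*x^3 + 6*x^2 - 4*x + 1
which factors as (x - 1)^4. The eigenvalues (with algebraic multiplicities) are λ = 1 with multiplicity 4.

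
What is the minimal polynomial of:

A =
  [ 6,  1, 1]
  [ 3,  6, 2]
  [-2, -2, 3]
x^3 - 15*x^2 + 75*x - 125

The characteristic polynomial is χ_A(x) = (x - 5)^3, so the eigenvalues are known. The minimal polynomial is
  m_A(x) = Π_λ (x − λ)^{k_λ}
where k_λ is the size of the *largest* Jordan block for λ (equivalently, the smallest k with (A − λI)^k v = 0 for every generalised eigenvector v of λ).

  λ = 5: largest Jordan block has size 3, contributing (x − 5)^3

So m_A(x) = (x - 5)^3 = x^3 - 15*x^2 + 75*x - 125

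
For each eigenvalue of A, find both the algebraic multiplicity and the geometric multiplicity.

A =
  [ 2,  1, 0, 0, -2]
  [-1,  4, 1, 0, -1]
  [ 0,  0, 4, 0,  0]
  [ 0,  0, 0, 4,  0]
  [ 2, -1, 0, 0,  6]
λ = 4: alg = 5, geom = 3

Step 1 — factor the characteristic polynomial to read off the algebraic multiplicities:
  χ_A(x) = (x - 4)^5

Step 2 — compute geometric multiplicities via the rank-nullity identity g(λ) = n − rank(A − λI):
  rank(A − (4)·I) = 2, so dim ker(A − (4)·I) = n − 2 = 3

Summary:
  λ = 4: algebraic multiplicity = 5, geometric multiplicity = 3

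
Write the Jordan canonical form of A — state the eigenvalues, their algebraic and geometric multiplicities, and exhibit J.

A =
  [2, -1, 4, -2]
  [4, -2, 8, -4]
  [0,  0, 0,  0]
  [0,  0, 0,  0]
J_2(0) ⊕ J_1(0) ⊕ J_1(0)

The characteristic polynomial is
  det(x·I − A) = x^4

Eigenvalues and multiplicities (the geometric multiplicity of λ is n − rank(A − λI), which equals the number of Jordan blocks for λ):
  λ = 0: algebraic multiplicity = 4, geometric multiplicity = 3

Determining the block sizes for each eigenvalue:
  λ = 0: 3 blocks summing to 4 forces exactly one block of size 2 and the rest size 1 → block sizes [2, 1, 1]

Assembling the blocks gives a Jordan form
J =
  [0, 1, 0, 0]
  [0, 0, 0, 0]
  [0, 0, 0, 0]
  [0, 0, 0, 0]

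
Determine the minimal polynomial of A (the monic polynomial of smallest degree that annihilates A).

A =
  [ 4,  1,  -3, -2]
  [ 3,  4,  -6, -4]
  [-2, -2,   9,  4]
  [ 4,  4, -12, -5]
x^3 - 9*x^2 + 27*x - 27

The characteristic polynomial is χ_A(x) = (x - 3)^4, so the eigenvalues are known. The minimal polynomial is
  m_A(x) = Π_λ (x − λ)^{k_λ}
where k_λ is the size of the *largest* Jordan block for λ (equivalently, the smallest k with (A − λI)^k v = 0 for every generalised eigenvector v of λ).

  λ = 3: largest Jordan block has size 3, contributing (x − 3)^3

So m_A(x) = (x - 3)^3 = x^3 - 9*x^2 + 27*x - 27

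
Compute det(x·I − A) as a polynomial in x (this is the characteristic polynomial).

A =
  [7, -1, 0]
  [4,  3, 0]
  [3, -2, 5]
x^3 - 15*x^2 + 75*x - 125

Expanding det(x·I − A) (e.g. by cofactor expansion or by noting that A is similar to its Jordan form J, which has the same characteristic polynomial as A) gives
  χ_A(x) = x^3 - 15*x^2 + 75*x - 125
which factors as (x - 5)^3. The eigenvalues (with algebraic multiplicities) are λ = 5 with multiplicity 3.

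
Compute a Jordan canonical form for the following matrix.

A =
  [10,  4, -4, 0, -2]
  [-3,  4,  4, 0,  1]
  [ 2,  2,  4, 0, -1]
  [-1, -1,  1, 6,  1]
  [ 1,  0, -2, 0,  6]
J_3(6) ⊕ J_2(6)

The characteristic polynomial is
  det(x·I − A) = x^5 - 30*x^4 + 360*x^3 - 2160*x^2 + 6480*x - 7776 = (x - 6)^5

Eigenvalues and multiplicities (the geometric multiplicity of λ is n − rank(A − λI), which equals the number of Jordan blocks for λ):
  λ = 6: algebraic multiplicity = 5, geometric multiplicity = 2

Determining the block sizes for each eigenvalue:
  λ = 6: with am = 5 and gm = 2, the partition is not yet determined (e.g. several partitions of 5 into 2 parts exist). Let N = A − (6)·I. Computing rank(N^1) = 3, rank(N^2) = 1, rank(N^3) = 0; the number of blocks of size ≥ j is rank(N^{j−1}) − rank(N^j), giving [2, 2, 1]. So we have 1 block(s) of size 3, 1 block(s) of size 2 → block sizes [3, 2]

Assembling the blocks gives a Jordan form
J =
  [6, 1, 0, 0, 0]
  [0, 6, 1, 0, 0]
  [0, 0, 6, 0, 0]
  [0, 0, 0, 6, 1]
  [0, 0, 0, 0, 6]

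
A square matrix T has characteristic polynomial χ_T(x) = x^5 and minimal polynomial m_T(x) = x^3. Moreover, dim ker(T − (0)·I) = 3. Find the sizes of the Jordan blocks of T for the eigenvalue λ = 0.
Block sizes for λ = 0: [3, 1, 1]

Step 1 — from the characteristic polynomial, algebraic multiplicity of λ = 0 is 5. From dim ker(T − (0)·I) = 3, there are exactly 3 Jordan blocks for λ = 0.
Step 2 — from the minimal polynomial, the factor (x − 0)^3 tells us the largest block for λ = 0 has size 3.
Step 3 — with total size 5, 3 blocks, and largest block 3, the block sizes (in nonincreasing order) are [3, 1, 1].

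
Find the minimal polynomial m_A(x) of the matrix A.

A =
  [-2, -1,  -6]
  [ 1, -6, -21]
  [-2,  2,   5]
x^3 + 3*x^2 + 3*x + 1

The characteristic polynomial is χ_A(x) = (x + 1)^3, so the eigenvalues are known. The minimal polynomial is
  m_A(x) = Π_λ (x − λ)^{k_λ}
where k_λ is the size of the *largest* Jordan block for λ (equivalently, the smallest k with (A − λI)^k v = 0 for every generalised eigenvector v of λ).

  λ = -1: largest Jordan block has size 3, contributing (x + 1)^3

So m_A(x) = (x + 1)^3 = x^3 + 3*x^2 + 3*x + 1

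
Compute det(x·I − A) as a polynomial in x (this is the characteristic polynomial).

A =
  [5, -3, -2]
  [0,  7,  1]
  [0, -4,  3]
x^3 - 15*x^2 + 75*x - 125

Expanding det(x·I − A) (e.g. by cofactor expansion or by noting that A is similar to its Jordan form J, which has the same characteristic polynomial as A) gives
  χ_A(x) = x^3 - 15*x^2 + 75*x - 125
which factors as (x - 5)^3. The eigenvalues (with algebraic multiplicities) are λ = 5 with multiplicity 3.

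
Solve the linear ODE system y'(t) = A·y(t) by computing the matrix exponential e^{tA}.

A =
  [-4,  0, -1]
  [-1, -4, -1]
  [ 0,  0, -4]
e^{tA} =
  [exp(-4*t), 0, -t*exp(-4*t)]
  [-t*exp(-4*t), exp(-4*t), t^2*exp(-4*t)/2 - t*exp(-4*t)]
  [0, 0, exp(-4*t)]

Strategy: write A = P · J · P⁻¹ where J is a Jordan canonical form, so e^{tA} = P · e^{tJ} · P⁻¹, and e^{tJ} can be computed block-by-block.

A has Jordan form
J =
  [-4,  1,  0]
  [ 0, -4,  1]
  [ 0,  0, -4]
(up to reordering of blocks).

Per-block formulas:
  For a 3×3 Jordan block J_3(-4): exp(t · J_3(-4)) = e^(-4t)·(I + t·N + (t^2/2)·N^2), where N is the 3×3 nilpotent shift.

After assembling e^{tJ} and conjugating by P, we get:

e^{tA} =
  [exp(-4*t), 0, -t*exp(-4*t)]
  [-t*exp(-4*t), exp(-4*t), t^2*exp(-4*t)/2 - t*exp(-4*t)]
  [0, 0, exp(-4*t)]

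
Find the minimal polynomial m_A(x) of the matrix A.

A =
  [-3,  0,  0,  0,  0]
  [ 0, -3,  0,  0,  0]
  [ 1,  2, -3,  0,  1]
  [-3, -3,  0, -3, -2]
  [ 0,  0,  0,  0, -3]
x^2 + 6*x + 9

The characteristic polynomial is χ_A(x) = (x + 3)^5, so the eigenvalues are known. The minimal polynomial is
  m_A(x) = Π_λ (x − λ)^{k_λ}
where k_λ is the size of the *largest* Jordan block for λ (equivalently, the smallest k with (A − λI)^k v = 0 for every generalised eigenvector v of λ).

  λ = -3: largest Jordan block has size 2, contributing (x + 3)^2

So m_A(x) = (x + 3)^2 = x^2 + 6*x + 9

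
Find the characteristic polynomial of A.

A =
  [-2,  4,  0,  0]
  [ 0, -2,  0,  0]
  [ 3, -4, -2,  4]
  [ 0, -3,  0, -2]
x^4 + 8*x^3 + 24*x^2 + 32*x + 16

Expanding det(x·I − A) (e.g. by cofactor expansion or by noting that A is similar to its Jordan form J, which has the same characteristic polynomial as A) gives
  χ_A(x) = x^4 + 8*x^3 + 24*x^2 + 32*x + 16
which factors as (x + 2)^4. The eigenvalues (with algebraic multiplicities) are λ = -2 with multiplicity 4.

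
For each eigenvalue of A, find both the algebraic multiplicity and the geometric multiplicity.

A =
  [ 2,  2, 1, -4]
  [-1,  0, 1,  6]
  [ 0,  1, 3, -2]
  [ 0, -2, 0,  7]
λ = 3: alg = 4, geom = 2

Step 1 — factor the characteristic polynomial to read off the algebraic multiplicities:
  χ_A(x) = (x - 3)^4

Step 2 — compute geometric multiplicities via the rank-nullity identity g(λ) = n − rank(A − λI):
  rank(A − (3)·I) = 2, so dim ker(A − (3)·I) = n − 2 = 2

Summary:
  λ = 3: algebraic multiplicity = 4, geometric multiplicity = 2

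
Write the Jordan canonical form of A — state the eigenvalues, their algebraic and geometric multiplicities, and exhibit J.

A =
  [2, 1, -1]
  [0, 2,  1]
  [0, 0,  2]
J_3(2)

The characteristic polynomial is
  det(x·I − A) = x^3 - 6*x^2 + 12*x - 8 = (x - 2)^3

Eigenvalues and multiplicities (the geometric multiplicity of λ is n − rank(A − λI), which equals the number of Jordan blocks for λ):
  λ = 2: algebraic multiplicity = 3, geometric multiplicity = 1

Determining the block sizes for each eigenvalue:
  λ = 2: one block (gm = 1), so the single block has size am = 3 → block sizes [3]

Assembling the blocks gives a Jordan form
J =
  [2, 1, 0]
  [0, 2, 1]
  [0, 0, 2]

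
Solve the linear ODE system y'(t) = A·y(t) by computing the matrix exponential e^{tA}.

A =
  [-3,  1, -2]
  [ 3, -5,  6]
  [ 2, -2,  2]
e^{tA} =
  [-t*exp(-2*t) + exp(-2*t), t*exp(-2*t), -2*t*exp(-2*t)]
  [3*t*exp(-2*t), -3*t*exp(-2*t) + exp(-2*t), 6*t*exp(-2*t)]
  [2*t*exp(-2*t), -2*t*exp(-2*t), 4*t*exp(-2*t) + exp(-2*t)]

Strategy: write A = P · J · P⁻¹ where J is a Jordan canonical form, so e^{tA} = P · e^{tJ} · P⁻¹, and e^{tJ} can be computed block-by-block.

A has Jordan form
J =
  [-2,  1,  0]
  [ 0, -2,  0]
  [ 0,  0, -2]
(up to reordering of blocks).

Per-block formulas:
  For a 1×1 block at λ = -2: exp(t · [-2]) = [e^(-2t)].
  For a 2×2 Jordan block J_2(-2): exp(t · J_2(-2)) = e^(-2t)·(I + t·N), where N is the 2×2 nilpotent shift.

After assembling e^{tJ} and conjugating by P, we get:

e^{tA} =
  [-t*exp(-2*t) + exp(-2*t), t*exp(-2*t), -2*t*exp(-2*t)]
  [3*t*exp(-2*t), -3*t*exp(-2*t) + exp(-2*t), 6*t*exp(-2*t)]
  [2*t*exp(-2*t), -2*t*exp(-2*t), 4*t*exp(-2*t) + exp(-2*t)]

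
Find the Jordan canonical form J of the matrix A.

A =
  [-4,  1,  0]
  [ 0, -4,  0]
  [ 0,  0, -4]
J_2(-4) ⊕ J_1(-4)

The characteristic polynomial is
  det(x·I − A) = x^3 + 12*x^2 + 48*x + 64 = (x + 4)^3

Eigenvalues and multiplicities (the geometric multiplicity of λ is n − rank(A − λI), which equals the number of Jordan blocks for λ):
  λ = -4: algebraic multiplicity = 3, geometric multiplicity = 2

Determining the block sizes for each eigenvalue:
  λ = -4: 2 blocks summing to 3 forces exactly one block of size 2 and the rest size 1 → block sizes [2, 1]

Assembling the blocks gives a Jordan form
J =
  [-4,  1,  0]
  [ 0, -4,  0]
  [ 0,  0, -4]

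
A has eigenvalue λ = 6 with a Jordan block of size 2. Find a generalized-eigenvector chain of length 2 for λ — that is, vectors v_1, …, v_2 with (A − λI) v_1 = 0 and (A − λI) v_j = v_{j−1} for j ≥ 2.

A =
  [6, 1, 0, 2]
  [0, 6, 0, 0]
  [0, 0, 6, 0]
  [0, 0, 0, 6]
A Jordan chain for λ = 6 of length 2:
v_1 = (1, 0, 0, 0)ᵀ
v_2 = (0, 1, 0, 0)ᵀ

Let N = A − (6)·I. We want v_2 with N^2 v_2 = 0 but N^1 v_2 ≠ 0; then v_{j-1} := N · v_j for j = 2, …, 2.

Pick v_2 = (0, 1, 0, 0)ᵀ.
Then v_1 = N · v_2 = (1, 0, 0, 0)ᵀ.

Sanity check: (A − (6)·I) v_1 = (0, 0, 0, 0)ᵀ = 0. ✓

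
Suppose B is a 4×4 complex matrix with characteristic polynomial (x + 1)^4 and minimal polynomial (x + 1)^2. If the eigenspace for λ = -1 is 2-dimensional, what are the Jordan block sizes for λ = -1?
Block sizes for λ = -1: [2, 2]

Step 1 — from the characteristic polynomial, algebraic multiplicity of λ = -1 is 4. From dim ker(B − (-1)·I) = 2, there are exactly 2 Jordan blocks for λ = -1.
Step 2 — from the minimal polynomial, the factor (x + 1)^2 tells us the largest block for λ = -1 has size 2.
Step 3 — with total size 4, 2 blocks, and largest block 2, the block sizes (in nonincreasing order) are [2, 2].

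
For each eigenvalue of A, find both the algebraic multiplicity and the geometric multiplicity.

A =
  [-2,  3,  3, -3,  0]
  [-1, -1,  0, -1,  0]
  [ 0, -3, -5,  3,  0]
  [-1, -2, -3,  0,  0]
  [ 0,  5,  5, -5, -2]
λ = -2: alg = 5, geom = 3

Step 1 — factor the characteristic polynomial to read off the algebraic multiplicities:
  χ_A(x) = (x + 2)^5

Step 2 — compute geometric multiplicities via the rank-nullity identity g(λ) = n − rank(A − λI):
  rank(A − (-2)·I) = 2, so dim ker(A − (-2)·I) = n − 2 = 3

Summary:
  λ = -2: algebraic multiplicity = 5, geometric multiplicity = 3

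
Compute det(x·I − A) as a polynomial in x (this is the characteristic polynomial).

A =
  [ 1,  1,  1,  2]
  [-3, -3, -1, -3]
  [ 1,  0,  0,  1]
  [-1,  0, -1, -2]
x^4 + 4*x^3 + 6*x^2 + 4*x + 1

Expanding det(x·I − A) (e.g. by cofactor expansion or by noting that A is similar to its Jordan form J, which has the same characteristic polynomial as A) gives
  χ_A(x) = x^4 + 4*x^3 + 6*x^2 + 4*x + 1
which factors as (x + 1)^4. The eigenvalues (with algebraic multiplicities) are λ = -1 with multiplicity 4.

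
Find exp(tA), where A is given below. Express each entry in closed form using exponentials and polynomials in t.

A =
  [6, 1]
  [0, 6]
e^{tA} =
  [exp(6*t), t*exp(6*t)]
  [0, exp(6*t)]

Strategy: write A = P · J · P⁻¹ where J is a Jordan canonical form, so e^{tA} = P · e^{tJ} · P⁻¹, and e^{tJ} can be computed block-by-block.

A has Jordan form
J =
  [6, 1]
  [0, 6]
(up to reordering of blocks).

Per-block formulas:
  For a 2×2 Jordan block J_2(6): exp(t · J_2(6)) = e^(6t)·(I + t·N), where N is the 2×2 nilpotent shift.

After assembling e^{tJ} and conjugating by P, we get:

e^{tA} =
  [exp(6*t), t*exp(6*t)]
  [0, exp(6*t)]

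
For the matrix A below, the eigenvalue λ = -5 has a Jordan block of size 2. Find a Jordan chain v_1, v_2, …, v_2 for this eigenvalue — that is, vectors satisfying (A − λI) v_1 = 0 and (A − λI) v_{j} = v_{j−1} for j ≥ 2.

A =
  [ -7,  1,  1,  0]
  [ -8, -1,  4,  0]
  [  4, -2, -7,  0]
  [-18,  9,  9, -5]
A Jordan chain for λ = -5 of length 2:
v_1 = (-2, -8, 4, -18)ᵀ
v_2 = (1, 0, 0, 0)ᵀ

Let N = A − (-5)·I. We want v_2 with N^2 v_2 = 0 but N^1 v_2 ≠ 0; then v_{j-1} := N · v_j for j = 2, …, 2.

Pick v_2 = (1, 0, 0, 0)ᵀ.
Then v_1 = N · v_2 = (-2, -8, 4, -18)ᵀ.

Sanity check: (A − (-5)·I) v_1 = (0, 0, 0, 0)ᵀ = 0. ✓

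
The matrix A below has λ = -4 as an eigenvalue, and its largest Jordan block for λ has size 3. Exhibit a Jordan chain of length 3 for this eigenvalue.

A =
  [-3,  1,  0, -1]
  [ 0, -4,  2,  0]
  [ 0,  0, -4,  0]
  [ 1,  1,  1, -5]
A Jordan chain for λ = -4 of length 3:
v_1 = (1, 0, 0, 1)ᵀ
v_2 = (0, 2, 0, 1)ᵀ
v_3 = (0, 0, 1, 0)ᵀ

Let N = A − (-4)·I. We want v_3 with N^3 v_3 = 0 but N^2 v_3 ≠ 0; then v_{j-1} := N · v_j for j = 3, …, 2.

Pick v_3 = (0, 0, 1, 0)ᵀ.
Then v_2 = N · v_3 = (0, 2, 0, 1)ᵀ.
Then v_1 = N · v_2 = (1, 0, 0, 1)ᵀ.

Sanity check: (A − (-4)·I) v_1 = (0, 0, 0, 0)ᵀ = 0. ✓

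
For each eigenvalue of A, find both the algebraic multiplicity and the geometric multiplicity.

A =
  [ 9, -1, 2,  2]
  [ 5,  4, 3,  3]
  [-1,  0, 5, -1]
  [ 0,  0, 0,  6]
λ = 6: alg = 4, geom = 2

Step 1 — factor the characteristic polynomial to read off the algebraic multiplicities:
  χ_A(x) = (x - 6)^4

Step 2 — compute geometric multiplicities via the rank-nullity identity g(λ) = n − rank(A − λI):
  rank(A − (6)·I) = 2, so dim ker(A − (6)·I) = n − 2 = 2

Summary:
  λ = 6: algebraic multiplicity = 4, geometric multiplicity = 2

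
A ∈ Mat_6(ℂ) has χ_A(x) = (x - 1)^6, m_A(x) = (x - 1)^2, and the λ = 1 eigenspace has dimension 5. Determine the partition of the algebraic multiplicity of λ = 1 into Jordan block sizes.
Block sizes for λ = 1: [2, 1, 1, 1, 1]

Step 1 — from the characteristic polynomial, algebraic multiplicity of λ = 1 is 6. From dim ker(A − (1)·I) = 5, there are exactly 5 Jordan blocks for λ = 1.
Step 2 — from the minimal polynomial, the factor (x − 1)^2 tells us the largest block for λ = 1 has size 2.
Step 3 — with total size 6, 5 blocks, and largest block 2, the block sizes (in nonincreasing order) are [2, 1, 1, 1, 1].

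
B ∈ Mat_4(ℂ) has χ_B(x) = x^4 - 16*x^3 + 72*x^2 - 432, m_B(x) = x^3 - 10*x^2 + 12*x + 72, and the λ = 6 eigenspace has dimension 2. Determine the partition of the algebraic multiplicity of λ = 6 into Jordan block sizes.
Block sizes for λ = 6: [2, 1]

Step 1 — from the characteristic polynomial, algebraic multiplicity of λ = 6 is 3. From dim ker(B − (6)·I) = 2, there are exactly 2 Jordan blocks for λ = 6.
Step 2 — from the minimal polynomial, the factor (x − 6)^2 tells us the largest block for λ = 6 has size 2.
Step 3 — with total size 3, 2 blocks, and largest block 2, the block sizes (in nonincreasing order) are [2, 1].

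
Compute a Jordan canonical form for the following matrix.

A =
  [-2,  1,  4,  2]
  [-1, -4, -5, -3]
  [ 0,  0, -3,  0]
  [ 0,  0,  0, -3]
J_3(-3) ⊕ J_1(-3)

The characteristic polynomial is
  det(x·I − A) = x^4 + 12*x^3 + 54*x^2 + 108*x + 81 = (x + 3)^4

Eigenvalues and multiplicities (the geometric multiplicity of λ is n − rank(A − λI), which equals the number of Jordan blocks for λ):
  λ = -3: algebraic multiplicity = 4, geometric multiplicity = 2

Determining the block sizes for each eigenvalue:
  λ = -3: with am = 4 and gm = 2, the partition is not yet determined (e.g. several partitions of 4 into 2 parts exist). Let N = A − (-3)·I. Computing rank(N^1) = 2, rank(N^2) = 1, rank(N^3) = 0; the number of blocks of size ≥ j is rank(N^{j−1}) − rank(N^j), giving [2, 1, 1]. So we have 1 block(s) of size 3, 1 block(s) of size 1 → block sizes [3, 1]

Assembling the blocks gives a Jordan form
J =
  [-3,  1,  0,  0]
  [ 0, -3,  1,  0]
  [ 0,  0, -3,  0]
  [ 0,  0,  0, -3]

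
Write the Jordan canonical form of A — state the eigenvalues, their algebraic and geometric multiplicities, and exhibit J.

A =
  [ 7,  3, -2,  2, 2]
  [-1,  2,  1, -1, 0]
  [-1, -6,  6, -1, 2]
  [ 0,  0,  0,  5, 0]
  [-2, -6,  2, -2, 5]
J_3(5) ⊕ J_1(5) ⊕ J_1(5)

The characteristic polynomial is
  det(x·I − A) = x^5 - 25*x^4 + 250*x^3 - 1250*x^2 + 3125*x - 3125 = (x - 5)^5

Eigenvalues and multiplicities (the geometric multiplicity of λ is n − rank(A − λI), which equals the number of Jordan blocks for λ):
  λ = 5: algebraic multiplicity = 5, geometric multiplicity = 3

Determining the block sizes for each eigenvalue:
  λ = 5: with am = 5 and gm = 3, the partition is not yet determined (e.g. several partitions of 5 into 3 parts exist). Let N = A − (5)·I. Computing rank(N^1) = 2, rank(N^2) = 1, rank(N^3) = 0; the number of blocks of size ≥ j is rank(N^{j−1}) − rank(N^j), giving [3, 1, 1]. So we have 1 block(s) of size 3, 2 block(s) of size 1 → block sizes [3, 1, 1]

Assembling the blocks gives a Jordan form
J =
  [5, 1, 0, 0, 0]
  [0, 5, 1, 0, 0]
  [0, 0, 5, 0, 0]
  [0, 0, 0, 5, 0]
  [0, 0, 0, 0, 5]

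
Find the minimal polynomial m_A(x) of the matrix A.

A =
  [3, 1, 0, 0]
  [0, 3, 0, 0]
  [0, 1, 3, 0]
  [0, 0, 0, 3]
x^2 - 6*x + 9

The characteristic polynomial is χ_A(x) = (x - 3)^4, so the eigenvalues are known. The minimal polynomial is
  m_A(x) = Π_λ (x − λ)^{k_λ}
where k_λ is the size of the *largest* Jordan block for λ (equivalently, the smallest k with (A − λI)^k v = 0 for every generalised eigenvector v of λ).

  λ = 3: largest Jordan block has size 2, contributing (x − 3)^2

So m_A(x) = (x - 3)^2 = x^2 - 6*x + 9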